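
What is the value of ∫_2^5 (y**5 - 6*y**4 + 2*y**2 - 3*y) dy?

By the power rule, an antiderivative is F(y) = y**6/6 - 6*y**5/5 + 2*y**3/3 - 3*y**2/2.
Then F(5) - F(2) = (-1100) - (-142/5) = -5358/5.

-5358/5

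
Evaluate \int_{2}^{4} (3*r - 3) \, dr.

12

By the power rule, an antiderivative is F(r) = 3*r**2/2 - 3*r.
Then F(4) - F(2) = (12) - (0) = 12.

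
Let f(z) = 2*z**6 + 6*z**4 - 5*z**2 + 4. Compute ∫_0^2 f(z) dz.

By the power rule, an antiderivative is F(z) = 2*z**7/7 + 6*z**5/5 - 5*z**3/3 + 4*z.
Then F(2) - F(0) = (7312/105) - (0) = 7312/105.

7312/105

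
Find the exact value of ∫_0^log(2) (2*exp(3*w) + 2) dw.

An antiderivative is F(w) = 2*exp(3*w)/3 + 2*w.
Then F(log(2)) - F(0) = (log(4) + 16/3) - (2/3) = log(4) + 14/3.

log(4) + 14/3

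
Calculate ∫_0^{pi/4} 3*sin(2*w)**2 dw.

Use the identity sin^2(2*w) = (1 - cos(4*w))/2.
An antiderivative is F(w) = 3*w/2 - 3*sin(4*w)/8.
Then F(pi/4) - F(0) = (3*pi/8) - (0) = 3*pi/8.

3*pi/8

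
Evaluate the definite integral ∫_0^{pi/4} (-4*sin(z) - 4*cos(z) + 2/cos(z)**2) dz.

An antiderivative is F(z) = -4*sin(z) + 4*cos(z) + 2*tan(z).
Then F(pi/4) - F(0) = (2) - (4) = -2.

-2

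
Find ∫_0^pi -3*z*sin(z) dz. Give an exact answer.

Integrate by parts once (u = z, dv = -3*sin(z) dz).
An antiderivative is F(z) = 3*z*cos(z) - 3*sin(z).
Then F(pi) - F(0) = (-3*pi) - (0) = -3*pi.

-3*pi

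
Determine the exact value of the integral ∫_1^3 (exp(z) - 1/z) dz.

An antiderivative is F(z) = exp(z) - log(z).
Then F(3) - F(1) = (-log(3) + exp(3)) - (exp(1)) = -exp(1) - log(3) + exp(3).

-exp(1) - log(3) + exp(3)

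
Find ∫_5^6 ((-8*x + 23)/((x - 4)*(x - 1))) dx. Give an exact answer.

-5*log(5) + 7*log(2)

Factor the denominator: x**2 - 5*x + 4 = (x - 1)(x - 4).
Partial fractions: (-8*x + 23)/((x - 4)*(x - 1)) = -5/(x - 1) - 3/(x - 4).
An antiderivative is F(x) = -3*log(x - 4) - 5*log(x - 1).
Then F(6) - F(5) = (-5*log(5) - 3*log(2)) - (-10*log(2)) = -5*log(5) + 7*log(2).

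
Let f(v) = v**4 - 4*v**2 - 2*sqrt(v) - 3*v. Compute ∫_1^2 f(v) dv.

By the power rule, an antiderivative is F(v) = v**5/5 - 4*v**(3/2)/3 - 4*v**3/3 - 3*v**2/2.
Then F(2) - F(1) = (-154/15 - 8*sqrt(2)/3) - (-119/30) = -63/10 - 8*sqrt(2)/3.

-63/10 - 8*sqrt(2)/3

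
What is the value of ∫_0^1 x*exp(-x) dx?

1 - 2*exp(-1)

Integrate by parts once (u = x, dv = exp(-x) dx).
An antiderivative is F(x) = (-x - 1)*exp(-x).
Then F(1) - F(0) = (-2*exp(-1)) - (-1) = 1 - 2*exp(-1).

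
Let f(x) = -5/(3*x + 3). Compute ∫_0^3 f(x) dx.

An antiderivative is F(x) = -5*log(3*x + 3)/3.
Then F(3) - F(0) = (-5*log(12)/3) - (-5*log(3)/3) = -10*log(2)/3.

-10*log(2)/3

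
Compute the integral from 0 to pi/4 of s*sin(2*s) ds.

1/4

Integrate by parts once (u = s, dv = sin(2*s) ds).
An antiderivative is F(s) = -s*cos(2*s)/2 + sin(2*s)/4.
Then F(pi/4) - F(0) = (1/4) - (0) = 1/4.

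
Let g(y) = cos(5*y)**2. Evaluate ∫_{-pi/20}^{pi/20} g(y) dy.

1/10 + pi/20

Use the identity cos^2(5*y) = (1 + cos(10*y))/2.
An antiderivative is F(y) = y/2 + sin(10*y)/20.
Then F(pi/20) - F(-pi/20) = (1/20 + pi/40) - (-pi/40 - 1/20) = 1/10 + pi/20.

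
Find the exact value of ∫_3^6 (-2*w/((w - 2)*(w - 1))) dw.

Factor the denominator: w**2 - 3*w + 2 = (w - 1)(w - 2).
Partial fractions: -2*w/((w - 2)*(w - 1)) = 2/(w - 1) - 4/(w - 2).
An antiderivative is F(w) = -4*log(w - 2) + 2*log(w - 1).
Then F(6) - F(3) = (-8*log(2) + 2*log(5)) - (log(4)) = -10*log(2) + 2*log(5).

-10*log(2) + 2*log(5)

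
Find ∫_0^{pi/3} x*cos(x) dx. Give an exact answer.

-1/2 + sqrt(3)*pi/6

Integrate by parts once (u = x, dv = cos(x) dx).
An antiderivative is F(x) = x*sin(x) + cos(x).
Then F(pi/3) - F(0) = (1/2 + sqrt(3)*pi/6) - (1) = -1/2 + sqrt(3)*pi/6.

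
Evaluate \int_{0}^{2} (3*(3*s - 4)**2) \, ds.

Let u = 3*s - 4, so du = 3 ds. When s = 0, u = -4; when s = 2, u = 2.
The integral becomes ∫ u**2 du from -4 to 2, with antiderivative u**3/3.
Back in s: F(s) = (3*s - 4)**3/3.
Then F(2) - F(0) = (8/3) - (-64/3) = 24.

24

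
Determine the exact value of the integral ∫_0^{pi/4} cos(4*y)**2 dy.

pi/8

Use the identity cos^2(4*y) = (1 + cos(8*y))/2.
An antiderivative is F(y) = y/2 + sin(8*y)/16.
Then F(pi/4) - F(0) = (pi/8) - (0) = pi/8.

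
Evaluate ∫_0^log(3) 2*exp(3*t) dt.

52/3

Let u = exp(t), so du = exp(t) dt. When t = 0, u = 1; when t = log(3), u = 3.
The integral becomes 2·∫ u**2 du from 1 to 3, with antiderivative 2*u**3/3.
Back in t: F(t) = 2*exp(3*t)/3.
Then F(log(3)) - F(0) = (18) - (2/3) = 52/3.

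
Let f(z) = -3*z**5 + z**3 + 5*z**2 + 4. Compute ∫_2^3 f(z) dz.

By the power rule, an antiderivative is F(z) = -z**6/2 + z**4/4 + 5*z**3/3 + 4*z.
Then F(3) - F(2) = (-1149/4) - (-20/3) = -3367/12.

-3367/12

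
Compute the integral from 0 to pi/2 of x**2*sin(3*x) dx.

Integrate by parts twice (u = x^2, dv = sin(3*x) dx).
An antiderivative is F(x) = -x**2*cos(3*x)/3 + 2*x*sin(3*x)/9 + 2*cos(3*x)/27.
Then F(pi/2) - F(0) = (-pi/9) - (2/27) = -pi/9 - 2/27.

-pi/9 - 2/27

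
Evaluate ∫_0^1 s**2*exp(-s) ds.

Integrate by parts twice (u = s^2, dv = exp(-s) ds).
An antiderivative is F(s) = (-s**2 - 2*s - 2)*exp(-s).
Then F(1) - F(0) = (-5*exp(-1)) - (-2) = 2 - 5*exp(-1).

2 - 5*exp(-1)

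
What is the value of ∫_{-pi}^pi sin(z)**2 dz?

Use the identity sin^2(z) = (1 - cos(2*z))/2.
An antiderivative is F(z) = z/2 - sin(2*z)/4.
Then F(pi) - F(-pi) = (pi/2) - (-pi/2) = pi.

pi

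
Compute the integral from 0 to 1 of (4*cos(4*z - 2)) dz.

2*sin(2)

Let u = 4*z - 2, so du = 4 dz. When z = 0, u = -2; when z = 1, u = 2.
The integral becomes ∫ cos(u) du from -2 to 2, with antiderivative sin(u).
Back in z: F(z) = sin(4*z - 2).
Then F(1) - F(0) = (sin(2)) - (-sin(2)) = 2*sin(2).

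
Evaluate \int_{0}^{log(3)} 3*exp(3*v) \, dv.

26

Let u = exp(v), so du = exp(v) dv. When v = 0, u = 1; when v = log(3), u = 3.
The integral becomes 3·∫ u**2 du from 1 to 3, with antiderivative u**3.
Back in v: F(v) = exp(3*v).
Then F(log(3)) - F(0) = (27) - (1) = 26.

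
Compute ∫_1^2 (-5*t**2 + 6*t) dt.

-8/3

By the power rule, an antiderivative is F(t) = -5*t**3/3 + 3*t**2.
Then F(2) - F(1) = (-4/3) - (4/3) = -8/3.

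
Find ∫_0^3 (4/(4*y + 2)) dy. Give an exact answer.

An antiderivative is F(y) = log(4*y + 2).
Then F(3) - F(0) = (log(14)) - (log(2)) = log(7).

log(7)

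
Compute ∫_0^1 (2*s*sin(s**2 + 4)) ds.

Let u = s**2 + 4, so du = 2*s ds. When s = 0, u = 4; when s = 1, u = 5.
The integral becomes ∫ sin(u) du from 4 to 5, with antiderivative -cos(u).
Back in s: F(s) = -cos(s**2 + 4).
Then F(1) - F(0) = (-cos(5)) - (-cos(4)) = cos(4) - cos(5).

cos(4) - cos(5)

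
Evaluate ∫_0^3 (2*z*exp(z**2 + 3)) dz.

Let u = z**2 + 3, so du = 2*z dz. When z = 0, u = 3; when z = 3, u = 12.
The integral becomes ∫ exp(u) du from 3 to 12, with antiderivative exp(u).
Back in z: F(z) = exp(z**2 + 3).
Then F(3) - F(0) = (exp(12)) - (exp(3)) = -exp(3) + exp(12).

-exp(3) + exp(12)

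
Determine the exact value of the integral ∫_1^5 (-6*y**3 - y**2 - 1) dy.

-2944/3

By the power rule, an antiderivative is F(y) = -3*y**4/2 - y**3/3 - y.
Then F(5) - F(1) = (-5905/6) - (-17/6) = -2944/3.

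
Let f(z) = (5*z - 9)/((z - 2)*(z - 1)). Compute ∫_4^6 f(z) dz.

-4*log(3) + log(2) + 4*log(5)

Factor the denominator: z**2 - 3*z + 2 = (z - 1)(z - 2).
Partial fractions: (5*z - 9)/((z - 2)*(z - 1)) = 4/(z - 1) + 1/(z - 2).
An antiderivative is F(z) = log(z - 2) + 4*log(z - 1).
Then F(6) - F(4) = (2*log(2) + 4*log(5)) - (log(2) + 4*log(3)) = -4*log(3) + log(2) + 4*log(5).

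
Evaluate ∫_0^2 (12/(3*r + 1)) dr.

Let u = 3*r + 1, so du = 3 dr. When r = 0, u = 1; when r = 2, u = 7.
The integral becomes 4·∫ 1/u du from 1 to 7, with antiderivative 4*log(u).
Back in r: F(r) = 4*log(3*r + 1).
Then F(2) - F(0) = (4*log(7)) - (0) = 4*log(7).

4*log(7)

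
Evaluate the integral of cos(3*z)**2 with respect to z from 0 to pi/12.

Use the identity cos^2(3*z) = (1 + cos(6*z))/2.
An antiderivative is F(z) = z/2 + sin(6*z)/12.
Then F(pi/12) - F(0) = (1/12 + pi/24) - (0) = 1/12 + pi/24.

1/12 + pi/24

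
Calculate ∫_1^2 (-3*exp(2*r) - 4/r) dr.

An antiderivative is F(r) = -3*exp(2*r)/2 - 4*log(r).
Then F(2) - F(1) = (-3*exp(4)/2 - log(16)) - (-3*exp(2)/2) = -3*exp(4)/2 - log(16) + 3*exp(2)/2.

-3*exp(4)/2 - log(16) + 3*exp(2)/2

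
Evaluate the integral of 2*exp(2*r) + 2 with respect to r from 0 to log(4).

An antiderivative is F(r) = exp(2*r) + 2*r.
Then F(log(4)) - F(0) = (4*log(2) + 16) - (1) = log(16) + 15.

log(16) + 15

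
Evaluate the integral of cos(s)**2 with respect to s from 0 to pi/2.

Use the identity cos^2(s) = (1 + cos(2*s))/2.
An antiderivative is F(s) = s/2 + sin(2*s)/4.
Then F(pi/2) - F(0) = (pi/4) - (0) = pi/4.

pi/4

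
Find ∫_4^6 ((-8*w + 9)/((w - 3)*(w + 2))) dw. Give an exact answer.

-10*log(2) + 2*log(3)

Factor the denominator: w**2 - w - 6 = (w + 2)(w - 3).
Partial fractions: (-8*w + 9)/((w - 3)*(w + 2)) = -5/(w + 2) - 3/(w - 3).
An antiderivative is F(w) = -3*log(w - 3) - 5*log(w + 2).
Then F(6) - F(4) = (-15*log(2) - 3*log(3)) - (-5*log(3) - 5*log(2)) = -10*log(2) + 2*log(3).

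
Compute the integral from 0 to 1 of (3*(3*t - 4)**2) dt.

21

Let u = 3*t - 4, so du = 3 dt. When t = 0, u = -4; when t = 1, u = -1.
The integral becomes ∫ u**2 du from -4 to -1, with antiderivative u**3/3.
Back in t: F(t) = (3*t - 4)**3/3.
Then F(1) - F(0) = (-1/3) - (-64/3) = 21.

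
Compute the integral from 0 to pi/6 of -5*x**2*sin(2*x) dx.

-5*sqrt(3)*pi/24 + 5*pi**2/144 + 5/8

Integrate by parts twice (u = x^2, dv = -5*sin(2*x) dx).
An antiderivative is F(x) = 5*x**2*cos(2*x)/2 - 5*x*sin(2*x)/2 - 5*cos(2*x)/4.
Then F(pi/6) - F(0) = (-5*sqrt(3)*pi/24 - 5/8 + 5*pi**2/144) - (-5/4) = -5*sqrt(3)*pi/24 + 5*pi**2/144 + 5/8.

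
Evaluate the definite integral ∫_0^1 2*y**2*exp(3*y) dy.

Integrate by parts twice (u = y^2, dv = 2*exp(3*y) dy).
An antiderivative is F(y) = (18*y**2 - 12*y + 4)*exp(3*y)/27.
Then F(1) - F(0) = (10*exp(3)/27) - (4/27) = -4/27 + 10*exp(3)/27.

-4/27 + 10*exp(3)/27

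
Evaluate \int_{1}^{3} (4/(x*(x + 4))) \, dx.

log(15/7)

Factor the denominator: x**2 + 4*x = (x + 4)x.
Partial fractions: 4/(x*(x + 4)) = -1/(x + 4) + 1/x.
An antiderivative is F(x) = log(x) - log(x + 4).
Then F(3) - F(1) = (log(3/7)) - (-log(5)) = log(15/7).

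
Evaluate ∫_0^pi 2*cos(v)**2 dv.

Use the identity cos^2(v) = (1 + cos(2*v))/2.
An antiderivative is F(v) = v + sin(2*v)/2.
Then F(pi) - F(0) = (pi) - (0) = pi.

pi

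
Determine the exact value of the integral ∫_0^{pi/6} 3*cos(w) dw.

An antiderivative is F(w) = 3*sin(w).
Then F(pi/6) - F(0) = (3/2) - (0) = 3/2.

3/2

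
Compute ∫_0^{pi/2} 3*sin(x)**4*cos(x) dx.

Let u = sin(x), so du = cos(x) dx. When x = 0, u = 0; when x = pi/2, u = 1.
The integral becomes 3·∫ u**4 du from 0 to 1, with antiderivative 3*u**5/5.
Back in x: F(x) = 3*sin(x)**5/5.
Then F(pi/2) - F(0) = (3/5) - (0) = 3/5.

3/5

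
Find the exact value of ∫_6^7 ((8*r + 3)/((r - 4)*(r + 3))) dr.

Factor the denominator: r**2 - r - 12 = (r + 3)(r - 4).
Partial fractions: (8*r + 3)/((r - 4)*(r + 3)) = 3/(r + 3) + 5/(r - 4).
An antiderivative is F(r) = 5*log(r - 4) + 3*log(r + 3).
Then F(7) - F(6) = (3*log(2) + 3*log(5) + 5*log(3)) - (5*log(2) + 6*log(3)) = -2*log(2) - log(3) + 3*log(5).

-2*log(2) - log(3) + 3*log(5)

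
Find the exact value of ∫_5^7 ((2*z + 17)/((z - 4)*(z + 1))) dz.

Factor the denominator: z**2 - 3*z - 4 = (z + 1)(z - 4).
Partial fractions: (2*z + 17)/((z - 4)*(z + 1)) = -3/(z + 1) + 5/(z - 4).
An antiderivative is F(z) = 5*log(z - 4) - 3*log(z + 1).
Then F(7) - F(5) = (-9*log(2) + 5*log(3)) - (-3*log(3) - 3*log(2)) = -6*log(2) + 8*log(3).

-6*log(2) + 8*log(3)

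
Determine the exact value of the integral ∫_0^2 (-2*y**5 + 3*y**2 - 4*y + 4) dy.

-40/3

By the power rule, an antiderivative is F(y) = -y**6/3 + y**3 - 2*y**2 + 4*y.
Then F(2) - F(0) = (-40/3) - (0) = -40/3.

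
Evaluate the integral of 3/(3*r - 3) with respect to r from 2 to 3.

An antiderivative is F(r) = log(3*r - 3).
Then F(3) - F(2) = (log(6)) - (log(3)) = log(2).

log(2)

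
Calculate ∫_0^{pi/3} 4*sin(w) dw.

2

An antiderivative is F(w) = -4*cos(w).
Then F(pi/3) - F(0) = (-2) - (-4) = 2.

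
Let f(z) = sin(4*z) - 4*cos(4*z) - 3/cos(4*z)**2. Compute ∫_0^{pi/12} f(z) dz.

An antiderivative is F(z) = -sin(4*z) - cos(4*z)/4 - 3*tan(4*z)/4.
Then F(pi/12) - F(0) = (-5*sqrt(3)/4 - 1/8) - (-1/4) = 1/8 - 5*sqrt(3)/4.

1/8 - 5*sqrt(3)/4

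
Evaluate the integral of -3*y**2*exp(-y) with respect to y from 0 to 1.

Integrate by parts twice (u = y^2, dv = -3*exp(-y) dy).
An antiderivative is F(y) = (3*y**2 + 6*y + 6)*exp(-y).
Then F(1) - F(0) = (15*exp(-1)) - (6) = -6 + 15*exp(-1).

-6 + 15*exp(-1)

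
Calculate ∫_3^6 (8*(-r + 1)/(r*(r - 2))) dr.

Factor the denominator: r**2 - 2*r = r(r - 2).
Partial fractions: 8*(-r + 1)/(r*(r - 2)) = -4/r - 4/(r - 2).
An antiderivative is F(r) = -4*log(r) - 4*log(r - 2).
Then F(6) - F(3) = (-12*log(2) - 4*log(3)) - (-log(81)) = -12*log(2).

-12*log(2)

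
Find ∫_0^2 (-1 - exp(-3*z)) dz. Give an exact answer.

-7/3 + exp(-6)/3

An antiderivative is F(z) = -z + exp(-3*z)/3.
Then F(2) - F(0) = (-2 + exp(-6)/3) - (1/3) = -7/3 + exp(-6)/3.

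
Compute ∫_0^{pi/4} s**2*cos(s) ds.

Integrate by parts twice (u = s^2, dv = cos(s) ds).
An antiderivative is F(s) = s**2*sin(s) + 2*s*cos(s) - 2*sin(s).
Then F(pi/4) - F(0) = (sqrt(2)*(-32 + pi**2 + 8*pi)/32) - (0) = sqrt(2)*(-32 + pi**2 + 8*pi)/32.

sqrt(2)*(-32 + pi**2 + 8*pi)/32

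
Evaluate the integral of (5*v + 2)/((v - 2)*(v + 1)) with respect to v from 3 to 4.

Factor the denominator: v**2 - v - 2 = (v + 1)(v - 2).
Partial fractions: (5*v + 2)/((v - 2)*(v + 1)) = 1/(v + 1) + 4/(v - 2).
An antiderivative is F(v) = 4*log(v - 2) + log(v + 1).
Then F(4) - F(3) = (log(80)) - (log(4)) = log(20).

log(20)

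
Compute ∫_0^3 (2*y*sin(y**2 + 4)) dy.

Let u = y**2 + 4, so du = 2*y dy. When y = 0, u = 4; when y = 3, u = 13.
The integral becomes ∫ sin(u) du from 4 to 13, with antiderivative -cos(u).
Back in y: F(y) = -cos(y**2 + 4).
Then F(3) - F(0) = (-cos(13)) - (-cos(4)) = -cos(13) + cos(4).

-cos(13) + cos(4)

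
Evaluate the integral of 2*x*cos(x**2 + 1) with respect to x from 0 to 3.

-sin(1) + sin(10)

Let u = x**2 + 1, so du = 2*x dx. When x = 0, u = 1; when x = 3, u = 10.
The integral becomes ∫ cos(u) du from 1 to 10, with antiderivative sin(u).
Back in x: F(x) = sin(x**2 + 1).
Then F(3) - F(0) = (sin(10)) - (sin(1)) = -sin(1) + sin(10).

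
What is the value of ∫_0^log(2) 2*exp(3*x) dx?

14/3

Let u = exp(x), so du = exp(x) dx. When x = 0, u = 1; when x = log(2), u = 2.
The integral becomes 2·∫ u**2 du from 1 to 2, with antiderivative 2*u**3/3.
Back in x: F(x) = 2*exp(3*x)/3.
Then F(log(2)) - F(0) = (16/3) - (2/3) = 14/3.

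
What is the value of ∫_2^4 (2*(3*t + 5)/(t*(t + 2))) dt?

Factor the denominator: t**2 + 2*t = (t + 2)t.
Partial fractions: 2*(3*t + 5)/(t*(t + 2)) = 1/(t + 2) + 5/t.
An antiderivative is F(t) = 5*log(t) + log(t + 2).
Then F(4) - F(2) = (log(3) + 11*log(2)) - (7*log(2)) = log(48).

log(48)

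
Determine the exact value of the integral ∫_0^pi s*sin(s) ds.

pi

Integrate by parts once (u = s, dv = sin(s) ds).
An antiderivative is F(s) = -s*cos(s) + sin(s).
Then F(pi) - F(0) = (pi) - (0) = pi.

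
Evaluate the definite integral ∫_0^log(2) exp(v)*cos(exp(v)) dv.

Let u = exp(v), so du = exp(v) dv. When v = 0, u = 1; when v = log(2), u = 2.
The integral becomes ∫ cos(u) du from 1 to 2, with antiderivative sin(u).
Back in v: F(v) = sin(exp(v)).
Then F(log(2)) - F(0) = (sin(2)) - (sin(1)) = -sin(1) + sin(2).

-sin(1) + sin(2)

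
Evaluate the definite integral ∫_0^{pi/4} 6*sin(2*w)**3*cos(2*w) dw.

Let u = sin(2*w), so du = 2*cos(2*w) dw. When w = 0, u = 0; when w = pi/4, u = 1.
The integral becomes 3·∫ u**3 du from 0 to 1, with antiderivative 3*u**4/4.
Back in w: F(w) = 3*sin(2*w)**4/4.
Then F(pi/4) - F(0) = (3/4) - (0) = 3/4.

3/4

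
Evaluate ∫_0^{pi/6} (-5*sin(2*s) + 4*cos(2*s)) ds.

-5/4 + sqrt(3)

An antiderivative is F(s) = 2*sin(2*s) + 5*cos(2*s)/2.
Then F(pi/6) - F(0) = (5/4 + sqrt(3)) - (5/2) = -5/4 + sqrt(3).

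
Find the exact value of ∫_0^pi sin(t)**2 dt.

pi/2

Use the identity sin^2(t) = (1 - cos(2*t))/2.
An antiderivative is F(t) = t/2 - sin(2*t)/4.
Then F(pi) - F(0) = (pi/2) - (0) = pi/2.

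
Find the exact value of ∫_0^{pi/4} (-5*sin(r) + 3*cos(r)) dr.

An antiderivative is F(r) = 3*sin(r) + 5*cos(r).
Then F(pi/4) - F(0) = (4*sqrt(2)) - (5) = -5 + 4*sqrt(2).

-5 + 4*sqrt(2)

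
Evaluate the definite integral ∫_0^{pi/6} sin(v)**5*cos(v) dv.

1/384

Let u = sin(v), so du = cos(v) dv. When v = 0, u = 0; when v = pi/6, u = 1/2.
The integral becomes ∫ u**5 du from 0 to 1/2, with antiderivative u**6/6.
Back in v: F(v) = sin(v)**6/6.
Then F(pi/6) - F(0) = (1/384) - (0) = 1/384.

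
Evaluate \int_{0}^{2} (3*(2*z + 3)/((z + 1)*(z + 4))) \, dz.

Factor the denominator: z**2 + 5*z + 4 = (z + 4)(z + 1).
Partial fractions: 3*(2*z + 3)/((z + 1)*(z + 4)) = 5/(z + 4) + 1/(z + 1).
An antiderivative is F(z) = log(z + 1) + 5*log(z + 4).
Then F(2) - F(0) = (5*log(2) + 6*log(3)) - (10*log(2)) = -5*log(2) + 6*log(3).

-5*log(2) + 6*log(3)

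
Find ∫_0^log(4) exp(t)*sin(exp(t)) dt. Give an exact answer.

cos(1) - cos(4)

Let u = exp(t), so du = exp(t) dt. When t = 0, u = 1; when t = log(4), u = 4.
The integral becomes ∫ sin(u) du from 1 to 4, with antiderivative -cos(u).
Back in t: F(t) = -cos(exp(t)).
Then F(log(4)) - F(0) = (-cos(4)) - (-cos(1)) = cos(1) - cos(4).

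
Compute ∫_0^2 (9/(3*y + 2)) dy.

log(64)

Let u = 3*y + 2, so du = 3 dy. When y = 0, u = 2; when y = 2, u = 8.
The integral becomes 3·∫ 1/u du from 2 to 8, with antiderivative 3*log(u).
Back in y: F(y) = 3*log(3*y + 2).
Then F(2) - F(0) = (9*log(2)) - (log(8)) = log(64).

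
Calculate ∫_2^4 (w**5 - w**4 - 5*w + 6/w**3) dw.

By the power rule, an antiderivative is F(w) = w**6/6 - w**5/5 - 5*w**2/2 - 3/w**2.
Then F(4) - F(2) = (105043/240) - (-389/60) = 35533/80.

35533/80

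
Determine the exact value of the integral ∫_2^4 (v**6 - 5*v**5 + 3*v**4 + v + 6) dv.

By the power rule, an antiderivative is F(v) = v**7/7 - 5*v**6/6 + 3*v**5/5 + v**2/2 + 6*v.
Then F(4) - F(2) = (-44768/105) - (-194/105) = -14858/35.

-14858/35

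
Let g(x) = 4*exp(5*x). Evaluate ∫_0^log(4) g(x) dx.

Let u = exp(x), so du = exp(x) dx. When x = 0, u = 1; when x = log(4), u = 4.
The integral becomes 4·∫ u**4 du from 1 to 4, with antiderivative 4*u**5/5.
Back in x: F(x) = 4*exp(5*x)/5.
Then F(log(4)) - F(0) = (4096/5) - (4/5) = 4092/5.

4092/5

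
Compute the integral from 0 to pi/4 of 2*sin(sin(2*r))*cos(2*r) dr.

1 - cos(1)

Let u = sin(2*r), so du = 2*cos(2*r) dr. When r = 0, u = 0; when r = pi/4, u = 1.
The integral becomes ∫ sin(u) du from 0 to 1, with antiderivative -cos(u).
Back in r: F(r) = -cos(sin(2*r)).
Then F(pi/4) - F(0) = (-cos(1)) - (-1) = 1 - cos(1).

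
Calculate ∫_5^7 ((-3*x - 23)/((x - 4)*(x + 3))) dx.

-5*log(3) - 4*log(2) + 2*log(5)

Factor the denominator: x**2 - x - 12 = (x + 3)(x - 4).
Partial fractions: (-3*x - 23)/((x - 4)*(x + 3)) = 2/(x + 3) - 5/(x - 4).
An antiderivative is F(x) = -5*log(x - 4) + 2*log(x + 3).
Then F(7) - F(5) = (-5*log(3) + 2*log(2) + 2*log(5)) - (log(64)) = -5*log(3) - 4*log(2) + 2*log(5).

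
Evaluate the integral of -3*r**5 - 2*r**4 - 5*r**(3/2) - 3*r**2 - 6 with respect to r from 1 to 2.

-549/10 - 8*sqrt(2)

By the power rule, an antiderivative is F(r) = -r**6/2 - 2*r**(5/2) - 2*r**5/5 - r**3 - 6*r.
Then F(2) - F(1) = (-324/5 - 8*sqrt(2)) - (-99/10) = -549/10 - 8*sqrt(2).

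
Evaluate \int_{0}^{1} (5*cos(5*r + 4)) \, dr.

Let u = 5*r + 4, so du = 5 dr. When r = 0, u = 4; when r = 1, u = 9.
The integral becomes ∫ cos(u) du from 4 to 9, with antiderivative sin(u).
Back in r: F(r) = sin(5*r + 4).
Then F(1) - F(0) = (sin(9)) - (sin(4)) = sin(9) - sin(4).

sin(9) - sin(4)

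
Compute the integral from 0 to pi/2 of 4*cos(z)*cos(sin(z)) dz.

4*sin(1)

Let u = sin(z), so du = cos(z) dz. When z = 0, u = 0; when z = pi/2, u = 1.
The integral becomes 4·∫ cos(u) du from 0 to 1, with antiderivative 4*sin(u).
Back in z: F(z) = 4*sin(sin(z)).
Then F(pi/2) - F(0) = (4*sin(1)) - (0) = 4*sin(1).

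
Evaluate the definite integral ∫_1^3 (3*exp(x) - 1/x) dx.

-3*exp(1) - log(3) + 3*exp(3)

An antiderivative is F(x) = 3*exp(x) - log(x).
Then F(3) - F(1) = (-log(3) + 3*exp(3)) - (3*exp(1)) = -3*exp(1) - log(3) + 3*exp(3).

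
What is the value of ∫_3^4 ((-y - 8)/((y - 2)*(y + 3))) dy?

Factor the denominator: y**2 + y - 6 = (y + 3)(y - 2).
Partial fractions: (-y - 8)/((y - 2)*(y + 3)) = 1/(y + 3) - 2/(y - 2).
An antiderivative is F(y) = -2*log(y - 2) + log(y + 3).
Then F(4) - F(3) = (log(7/4)) - (log(6)) = log(7/24).

log(7/24)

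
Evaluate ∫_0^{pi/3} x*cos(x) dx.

Integrate by parts once (u = x, dv = cos(x) dx).
An antiderivative is F(x) = x*sin(x) + cos(x).
Then F(pi/3) - F(0) = (1/2 + sqrt(3)*pi/6) - (1) = -1/2 + sqrt(3)*pi/6.

-1/2 + sqrt(3)*pi/6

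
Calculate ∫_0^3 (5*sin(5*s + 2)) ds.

Let u = 5*s + 2, so du = 5 ds. When s = 0, u = 2; when s = 3, u = 17.
The integral becomes ∫ sin(u) du from 2 to 17, with antiderivative -cos(u).
Back in s: F(s) = -cos(5*s + 2).
Then F(3) - F(0) = (-cos(17)) - (-cos(2)) = cos(2) - cos(17).

cos(2) - cos(17)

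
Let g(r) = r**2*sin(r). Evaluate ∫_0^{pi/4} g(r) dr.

-2 - sqrt(2)*pi**2/32 + sqrt(2)*pi/4 + sqrt(2)

Integrate by parts twice (u = r^2, dv = sin(r) dr).
An antiderivative is F(r) = -r**2*cos(r) + 2*r*sin(r) + 2*cos(r).
Then F(pi/4) - F(0) = (sqrt(2)*(-pi**2 + 8*pi + 32)/32) - (2) = -2 - sqrt(2)*pi**2/32 + sqrt(2)*pi/4 + sqrt(2).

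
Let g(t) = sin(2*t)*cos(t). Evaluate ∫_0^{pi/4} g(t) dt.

2/3 - sqrt(2)/6

Use the identity sin(2*t)cos(t) = [sin(3*t) + sin(t)]/2.
An antiderivative is F(t) = -cos(t)/2 - cos(3*t)/6.
Then F(pi/4) - F(0) = (-sqrt(2)/6) - (-2/3) = 2/3 - sqrt(2)/6.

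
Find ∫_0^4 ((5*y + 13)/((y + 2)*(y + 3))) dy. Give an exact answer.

Factor the denominator: y**2 + 5*y + 6 = (y + 3)(y + 2).
Partial fractions: (5*y + 13)/((y + 2)*(y + 3)) = 2/(y + 3) + 3/(y + 2).
An antiderivative is F(y) = 3*log(y + 2) + 2*log(y + 3).
Then F(4) - F(0) = (3*log(2) + 3*log(3) + 2*log(7)) - (log(72)) = log(3) + 2*log(7).

log(3) + 2*log(7)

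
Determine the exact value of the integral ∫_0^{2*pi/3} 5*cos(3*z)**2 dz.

5*pi/3

Use the identity cos^2(3*z) = (1 + cos(6*z))/2.
An antiderivative is F(z) = 5*z/2 + 5*sin(6*z)/12.
Then F(2*pi/3) - F(0) = (5*pi/3) - (0) = 5*pi/3.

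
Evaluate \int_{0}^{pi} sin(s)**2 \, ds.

Use the identity sin^2(s) = (1 - cos(2*s))/2.
An antiderivative is F(s) = s/2 - sin(2*s)/4.
Then F(pi) - F(0) = (pi/2) - (0) = pi/2.

pi/2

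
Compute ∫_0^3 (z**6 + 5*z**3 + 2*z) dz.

By the power rule, an antiderivative is F(z) = z**7/7 + 5*z**4/4 + z**2.
Then F(3) - F(0) = (11835/28) - (0) = 11835/28.

11835/28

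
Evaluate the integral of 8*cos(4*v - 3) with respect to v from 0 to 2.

Let u = 4*v - 3, so du = 4 dv. When v = 0, u = -3; when v = 2, u = 5.
The integral becomes 2·∫ cos(u) du from -3 to 5, with antiderivative 2*sin(u).
Back in v: F(v) = 2*sin(4*v - 3).
Then F(2) - F(0) = (2*sin(5)) - (-2*sin(3)) = 2*sin(5) + 2*sin(3).

2*sin(5) + 2*sin(3)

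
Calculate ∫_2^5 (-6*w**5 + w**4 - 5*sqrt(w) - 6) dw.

-74802/5 - 50*sqrt(5)/3 + 20*sqrt(2)/3

By the power rule, an antiderivative is F(w) = -w**6 + w**5/5 - 10*w**(3/2)/3 - 6*w.
Then F(5) - F(2) = (-15030 - 50*sqrt(5)/3) - (-348/5 - 20*sqrt(2)/3) = -74802/5 - 50*sqrt(5)/3 + 20*sqrt(2)/3.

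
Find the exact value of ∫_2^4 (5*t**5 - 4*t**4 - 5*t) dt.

12682/5

By the power rule, an antiderivative is F(t) = 5*t**6/6 - 4*t**5/5 - 5*t**2/2.
Then F(4) - F(2) = (38312/15) - (266/15) = 12682/5.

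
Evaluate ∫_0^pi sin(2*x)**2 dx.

pi/2

Use the identity sin^2(2*x) = (1 - cos(4*x))/2.
An antiderivative is F(x) = x/2 - sin(4*x)/8.
Then F(pi) - F(0) = (pi/2) - (0) = pi/2.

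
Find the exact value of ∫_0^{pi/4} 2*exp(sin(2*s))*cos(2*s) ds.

Let u = sin(2*s), so du = 2*cos(2*s) ds. When s = 0, u = 0; when s = pi/4, u = 1.
The integral becomes ∫ exp(u) du from 0 to 1, with antiderivative exp(u).
Back in s: F(s) = exp(sin(2*s)).
Then F(pi/4) - F(0) = (E) - (1) = -1 + E.

-1 + E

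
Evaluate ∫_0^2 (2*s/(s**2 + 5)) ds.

log(9/5)

Let u = s**2 + 5, so du = 2*s ds. When s = 0, u = 5; when s = 2, u = 9.
The integral becomes ∫ 1/u du from 5 to 9, with antiderivative log(u).
Back in s: F(s) = log(s**2 + 5).
Then F(2) - F(0) = (log(9)) - (log(5)) = log(9/5).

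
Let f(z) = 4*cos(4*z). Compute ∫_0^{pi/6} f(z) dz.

sqrt(3)/2

An antiderivative is F(z) = sin(4*z).
Then F(pi/6) - F(0) = (sqrt(3)/2) - (0) = sqrt(3)/2.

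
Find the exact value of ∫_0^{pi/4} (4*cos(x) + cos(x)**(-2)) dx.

An antiderivative is F(x) = 4*sin(x) + tan(x).
Then F(pi/4) - F(0) = (1 + 2*sqrt(2)) - (0) = 1 + 2*sqrt(2).

1 + 2*sqrt(2)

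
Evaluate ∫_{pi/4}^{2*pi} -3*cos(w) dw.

An antiderivative is F(w) = -3*sin(w).
Then F(2*pi) - F(pi/4) = (0) - (-3*sqrt(2)/2) = 3*sqrt(2)/2.

3*sqrt(2)/2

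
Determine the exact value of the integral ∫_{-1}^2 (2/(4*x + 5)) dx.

log(13)/2

An antiderivative is F(x) = log(4*x + 5)/2.
Then F(2) - F(-1) = (log(13)/2) - (0) = log(13)/2.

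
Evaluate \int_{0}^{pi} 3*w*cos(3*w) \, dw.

-2/3

Integrate by parts once (u = w, dv = 3*cos(3*w) dw).
An antiderivative is F(w) = w*sin(3*w) + cos(3*w)/3.
Then F(pi) - F(0) = (-1/3) - (1/3) = -2/3.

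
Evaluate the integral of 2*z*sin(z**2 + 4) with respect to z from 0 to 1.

cos(4) - cos(5)

Let u = z**2 + 4, so du = 2*z dz. When z = 0, u = 4; when z = 1, u = 5.
The integral becomes ∫ sin(u) du from 4 to 5, with antiderivative -cos(u).
Back in z: F(z) = -cos(z**2 + 4).
Then F(1) - F(0) = (-cos(5)) - (-cos(4)) = cos(4) - cos(5).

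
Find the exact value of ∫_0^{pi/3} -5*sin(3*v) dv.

An antiderivative is F(v) = 5*cos(3*v)/3.
Then F(pi/3) - F(0) = (-5/3) - (5/3) = -10/3.

-10/3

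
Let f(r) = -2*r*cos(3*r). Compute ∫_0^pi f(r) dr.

4/9

Integrate by parts once (u = r, dv = -2*cos(3*r) dr).
An antiderivative is F(r) = -2*r*sin(3*r)/3 - 2*cos(3*r)/9.
Then F(pi) - F(0) = (2/9) - (-2/9) = 4/9.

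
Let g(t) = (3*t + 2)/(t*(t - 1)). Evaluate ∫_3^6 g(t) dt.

Factor the denominator: t**2 - t = t(t - 1).
Partial fractions: (3*t + 2)/(t*(t - 1)) = -2/t + 5/(t - 1).
An antiderivative is F(t) = -2*log(t) + 5*log(t - 1).
Then F(6) - F(3) = (-2*log(3) - 2*log(2) + 5*log(5)) - (log(32/9)) = -7*log(2) + 5*log(5).

-7*log(2) + 5*log(5)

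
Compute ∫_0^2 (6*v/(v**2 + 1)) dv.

3*log(5)

Let u = v**2 + 1, so du = 2*v dv. When v = 0, u = 1; when v = 2, u = 5.
The integral becomes 3·∫ 1/u du from 1 to 5, with antiderivative 3*log(u).
Back in v: F(v) = 3*log(v**2 + 1).
Then F(2) - F(0) = (3*log(5)) - (0) = 3*log(5).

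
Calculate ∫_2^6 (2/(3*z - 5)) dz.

An antiderivative is F(z) = 2*log(3*z - 5)/3.
Then F(6) - F(2) = (2*log(13)/3) - (0) = 2*log(13)/3.

2*log(13)/3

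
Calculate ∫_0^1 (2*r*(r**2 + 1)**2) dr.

7/3

Let u = r**2 + 1, so du = 2*r dr. When r = 0, u = 1; when r = 1, u = 2.
The integral becomes ∫ u**2 du from 1 to 2, with antiderivative u**3/3.
Back in r: F(r) = (r**2 + 1)**3/3.
Then F(1) - F(0) = (8/3) - (1/3) = 7/3.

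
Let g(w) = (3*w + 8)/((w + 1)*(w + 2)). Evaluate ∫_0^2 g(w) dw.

Factor the denominator: w**2 + 3*w + 2 = (w + 2)(w + 1).
Partial fractions: (3*w + 8)/((w + 1)*(w + 2)) = -2/(w + 2) + 5/(w + 1).
An antiderivative is F(w) = 5*log(w + 1) - 2*log(w + 2).
Then F(2) - F(0) = (-4*log(2) + 5*log(3)) - (-log(4)) = -2*log(2) + 5*log(3).

-2*log(2) + 5*log(3)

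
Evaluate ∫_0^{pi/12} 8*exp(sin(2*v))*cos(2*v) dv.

Let u = sin(2*v), so du = 2*cos(2*v) dv. When v = 0, u = 0; when v = pi/12, u = 1/2.
The integral becomes 4·∫ exp(u) du from 0 to 1/2, with antiderivative 4*exp(u).
Back in v: F(v) = 4*exp(sin(2*v)).
Then F(pi/12) - F(0) = (4*exp(1/2)) - (4) = -4 + 4*exp(1/2).

-4 + 4*exp(1/2)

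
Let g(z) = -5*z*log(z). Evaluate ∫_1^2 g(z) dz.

Integrate by parts once (u = ln z, dv = -5*z dz).
An antiderivative is F(z) = -5*z**2*(2*log(z) - 1)/4.
Then F(2) - F(1) = (5 - 10*log(2)) - (5/4) = 15/4 - 10*log(2).

15/4 - 10*log(2)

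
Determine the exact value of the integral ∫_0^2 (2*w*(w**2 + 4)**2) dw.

448/3

Let u = w**2 + 4, so du = 2*w dw. When w = 0, u = 4; when w = 2, u = 8.
The integral becomes ∫ u**2 du from 4 to 8, with antiderivative u**3/3.
Back in w: F(w) = (w**2 + 4)**3/3.
Then F(2) - F(0) = (512/3) - (64/3) = 448/3.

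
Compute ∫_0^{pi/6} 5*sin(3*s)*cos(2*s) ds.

3 - sqrt(3)

Use the identity sin(3*s)cos(2*s) = [sin(5*s) + sin(s)]/2.
An antiderivative is F(s) = -5*cos(s)/2 - cos(5*s)/2.
Then F(pi/6) - F(0) = (-sqrt(3)) - (-3) = 3 - sqrt(3).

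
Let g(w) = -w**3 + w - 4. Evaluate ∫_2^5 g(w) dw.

-615/4

By the power rule, an antiderivative is F(w) = -w**4/4 + w**2/2 - 4*w.
Then F(5) - F(2) = (-655/4) - (-10) = -615/4.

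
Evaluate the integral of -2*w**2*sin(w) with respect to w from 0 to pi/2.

4 - 2*pi

Integrate by parts twice (u = w^2, dv = -2*sin(w) dw).
An antiderivative is F(w) = 2*w**2*cos(w) - 4*w*sin(w) - 4*cos(w).
Then F(pi/2) - F(0) = (-2*pi) - (-4) = 4 - 2*pi.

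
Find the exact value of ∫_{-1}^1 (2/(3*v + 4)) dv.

2*log(7)/3

An antiderivative is F(v) = 2*log(3*v + 4)/3.
Then F(1) - F(-1) = (2*log(7)/3) - (0) = 2*log(7)/3.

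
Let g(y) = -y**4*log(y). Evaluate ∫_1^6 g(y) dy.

Integrate by parts once (u = ln y, dv = -y**4 dy).
An antiderivative is F(y) = -y**5*(5*log(y) - 1)/25.
Then F(6) - F(1) = (7776/25 - 7776*log(6)/5) - (1/25) = 311 - 7776*log(6)/5.

311 - 7776*log(6)/5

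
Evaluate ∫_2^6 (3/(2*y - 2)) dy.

3*log(5)/2

An antiderivative is F(y) = 3*log(2*y - 2)/2.
Then F(6) - F(2) = (3*log(10)/2) - (3*log(2)/2) = 3*log(5)/2.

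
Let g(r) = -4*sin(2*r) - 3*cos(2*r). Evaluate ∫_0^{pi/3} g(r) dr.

-3 - 3*sqrt(3)/4

An antiderivative is F(r) = -3*sin(2*r)/2 + 2*cos(2*r).
Then F(pi/3) - F(0) = (-3*sqrt(3)/4 - 1) - (2) = -3 - 3*sqrt(3)/4.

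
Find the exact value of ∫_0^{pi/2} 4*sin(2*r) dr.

4

An antiderivative is F(r) = -2*cos(2*r).
Then F(pi/2) - F(0) = (2) - (-2) = 4.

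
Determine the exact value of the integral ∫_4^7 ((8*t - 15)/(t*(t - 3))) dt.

-4*log(2) + 5*log(7)

Factor the denominator: t**2 - 3*t = t(t - 3).
Partial fractions: (8*t - 15)/(t*(t - 3)) = 5/t + 3/(t - 3).
An antiderivative is F(t) = 5*log(t) + 3*log(t - 3).
Then F(7) - F(4) = (6*log(2) + 5*log(7)) - (10*log(2)) = -4*log(2) + 5*log(7).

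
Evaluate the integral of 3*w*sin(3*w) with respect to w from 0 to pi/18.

Integrate by parts once (u = w, dv = 3*sin(3*w) dw).
An antiderivative is F(w) = -w*cos(3*w) + sin(3*w)/3.
Then F(pi/18) - F(0) = (-sqrt(3)*pi/36 + 1/6) - (0) = -sqrt(3)*pi/36 + 1/6.

-sqrt(3)*pi/36 + 1/6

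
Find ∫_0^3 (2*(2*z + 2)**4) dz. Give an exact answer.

32736/5

Let u = 2*z + 2, so du = 2 dz. When z = 0, u = 2; when z = 3, u = 8.
The integral becomes ∫ u**4 du from 2 to 8, with antiderivative u**5/5.
Back in z: F(z) = (2*z + 2)**5/5.
Then F(3) - F(0) = (32768/5) - (32/5) = 32736/5.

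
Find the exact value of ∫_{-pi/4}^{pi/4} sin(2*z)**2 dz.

Use the identity sin^2(2*z) = (1 - cos(4*z))/2.
An antiderivative is F(z) = z/2 - sin(4*z)/8.
Then F(pi/4) - F(-pi/4) = (pi/8) - (-pi/8) = pi/4.

pi/4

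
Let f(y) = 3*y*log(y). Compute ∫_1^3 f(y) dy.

Integrate by parts once (u = ln y, dv = 3*y dy).
An antiderivative is F(y) = 3*y**2*(2*log(y) - 1)/4.
Then F(3) - F(1) = (-27/4 + 27*log(3)/2) - (-3/4) = -6 + 27*log(3)/2.

-6 + 27*log(3)/2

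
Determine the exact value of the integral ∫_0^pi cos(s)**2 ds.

pi/2

Use the identity cos^2(s) = (1 + cos(2*s))/2.
An antiderivative is F(s) = s/2 + sin(2*s)/4.
Then F(pi) - F(0) = (pi/2) - (0) = pi/2.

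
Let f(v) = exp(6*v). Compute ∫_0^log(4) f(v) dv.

Let u = exp(v), so du = exp(v) dv. When v = 0, u = 1; when v = log(4), u = 4.
The integral becomes ∫ u**5 du from 1 to 4, with antiderivative u**6/6.
Back in v: F(v) = exp(6*v)/6.
Then F(log(4)) - F(0) = (2048/3) - (1/6) = 1365/2.

1365/2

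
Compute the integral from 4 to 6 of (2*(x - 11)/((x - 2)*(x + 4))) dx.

Factor the denominator: x**2 + 2*x - 8 = (x + 4)(x - 2).
Partial fractions: 2*(x - 11)/((x - 2)*(x + 4)) = 5/(x + 4) - 3/(x - 2).
An antiderivative is F(x) = -3*log(x - 2) + 5*log(x + 4).
Then F(6) - F(4) = (-log(2) + 5*log(5)) - (12*log(2)) = -13*log(2) + 5*log(5).

-13*log(2) + 5*log(5)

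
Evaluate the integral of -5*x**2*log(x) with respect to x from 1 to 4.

Integrate by parts once (u = ln x, dv = -5*x**2 dx).
An antiderivative is F(x) = -5*x**3*(3*log(x) - 1)/9.
Then F(4) - F(1) = (320/9 - 640*log(2)/3) - (5/9) = 35 - 640*log(2)/3.

35 - 640*log(2)/3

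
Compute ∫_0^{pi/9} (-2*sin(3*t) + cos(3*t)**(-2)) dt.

-1/3 + sqrt(3)/3

An antiderivative is F(t) = 2*cos(3*t)/3 + tan(3*t)/3.
Then F(pi/9) - F(0) = (1/3 + sqrt(3)/3) - (2/3) = -1/3 + sqrt(3)/3.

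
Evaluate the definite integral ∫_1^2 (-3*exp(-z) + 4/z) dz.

An antiderivative is F(z) = 4*log(z) + 3*exp(-z).
Then F(2) - F(1) = (3*exp(-2) + 4*log(2)) - (3*exp(-1)) = -3*exp(-1) + 3*exp(-2) + 4*log(2).

-3*exp(-1) + 3*exp(-2) + 4*log(2)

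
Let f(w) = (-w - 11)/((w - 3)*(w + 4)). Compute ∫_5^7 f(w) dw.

Factor the denominator: w**2 + w - 12 = (w + 4)(w - 3).
Partial fractions: (-w - 11)/((w - 3)*(w + 4)) = 1/(w + 4) - 2/(w - 3).
An antiderivative is F(w) = -2*log(w - 3) + log(w + 4).
Then F(7) - F(5) = (log(11/16)) - (log(9/4)) = log(11/36).

log(11/36)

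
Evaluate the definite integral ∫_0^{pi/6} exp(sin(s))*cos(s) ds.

-1 + exp(1/2)

Let u = sin(s), so du = cos(s) ds. When s = 0, u = 0; when s = pi/6, u = 1/2.
The integral becomes ∫ exp(u) du from 0 to 1/2, with antiderivative exp(u).
Back in s: F(s) = exp(sin(s)).
Then F(pi/6) - F(0) = (exp(1/2)) - (1) = -1 + exp(1/2).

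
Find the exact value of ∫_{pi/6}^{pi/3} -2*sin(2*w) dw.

An antiderivative is F(w) = cos(2*w).
Then F(pi/3) - F(pi/6) = (-1/2) - (1/2) = -1.

-1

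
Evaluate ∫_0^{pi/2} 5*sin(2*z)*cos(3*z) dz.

Use the identity sin(2*z)cos(3*z) = [sin(5*z) + sin(-z)]/2.
An antiderivative is F(z) = 5*cos(z)/2 - cos(5*z)/2.
Then F(pi/2) - F(0) = (0) - (2) = -2.

-2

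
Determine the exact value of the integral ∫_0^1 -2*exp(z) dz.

2 - 2*E

An antiderivative is F(z) = -2*exp(z).
Then F(1) - F(0) = (-2*E) - (-2) = 2 - 2*E.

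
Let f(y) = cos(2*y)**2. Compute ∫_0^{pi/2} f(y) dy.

Use the identity cos^2(2*y) = (1 + cos(4*y))/2.
An antiderivative is F(y) = y/2 + sin(4*y)/8.
Then F(pi/2) - F(0) = (pi/4) - (0) = pi/4.

pi/4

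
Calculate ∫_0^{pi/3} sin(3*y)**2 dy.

pi/6

Use the identity sin^2(3*y) = (1 - cos(6*y))/2.
An antiderivative is F(y) = y/2 - sin(6*y)/12.
Then F(pi/3) - F(0) = (pi/6) - (0) = pi/6.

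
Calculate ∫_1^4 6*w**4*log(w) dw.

Integrate by parts once (u = ln w, dv = 6*w**4 dw).
An antiderivative is F(w) = 6*w**5*(5*log(w) - 1)/25.
Then F(4) - F(1) = (-6144/25 + 12288*log(2)/5) - (-6/25) = -6138/25 + 12288*log(2)/5.

-6138/25 + 12288*log(2)/5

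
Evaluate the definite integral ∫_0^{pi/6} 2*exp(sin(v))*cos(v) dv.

-2 + 2*exp(1/2)

Let u = sin(v), so du = cos(v) dv. When v = 0, u = 0; when v = pi/6, u = 1/2.
The integral becomes 2·∫ exp(u) du from 0 to 1/2, with antiderivative 2*exp(u).
Back in v: F(v) = 2*exp(sin(v)).
Then F(pi/6) - F(0) = (2*exp(1/2)) - (2) = -2 + 2*exp(1/2).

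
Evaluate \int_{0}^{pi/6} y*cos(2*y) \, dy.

-1/8 + sqrt(3)*pi/24

Integrate by parts once (u = y, dv = cos(2*y) dy).
An antiderivative is F(y) = y*sin(2*y)/2 + cos(2*y)/4.
Then F(pi/6) - F(0) = (1/8 + sqrt(3)*pi/24) - (1/4) = -1/8 + sqrt(3)*pi/24.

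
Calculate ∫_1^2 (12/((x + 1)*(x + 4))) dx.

-8*log(2) + 4*log(5)

Factor the denominator: x**2 + 5*x + 4 = (x + 4)(x + 1).
Partial fractions: 12/((x + 1)*(x + 4)) = -4/(x + 4) + 4/(x + 1).
An antiderivative is F(x) = 4*log(x + 1) - 4*log(x + 4).
Then F(2) - F(1) = (-log(16)) - (-4*log(5) + 4*log(2)) = -8*log(2) + 4*log(5).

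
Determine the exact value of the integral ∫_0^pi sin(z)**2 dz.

pi/2

Use the identity sin^2(z) = (1 - cos(2*z))/2.
An antiderivative is F(z) = z/2 - sin(2*z)/4.
Then F(pi) - F(0) = (pi/2) - (0) = pi/2.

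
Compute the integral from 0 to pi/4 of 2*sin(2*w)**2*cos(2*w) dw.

Let u = sin(2*w), so du = 2*cos(2*w) dw. When w = 0, u = 0; when w = pi/4, u = 1.
The integral becomes ∫ u**2 du from 0 to 1, with antiderivative u**3/3.
Back in w: F(w) = sin(2*w)**3/3.
Then F(pi/4) - F(0) = (1/3) - (0) = 1/3.

1/3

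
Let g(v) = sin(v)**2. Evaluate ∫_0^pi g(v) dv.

pi/2

Use the identity sin^2(v) = (1 - cos(2*v))/2.
An antiderivative is F(v) = v/2 - sin(2*v)/4.
Then F(pi) - F(0) = (pi/2) - (0) = pi/2.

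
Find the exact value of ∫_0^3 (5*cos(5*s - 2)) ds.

sin(13) + sin(2)

Let u = 5*s - 2, so du = 5 ds. When s = 0, u = -2; when s = 3, u = 13.
The integral becomes ∫ cos(u) du from -2 to 13, with antiderivative sin(u).
Back in s: F(s) = sin(5*s - 2).
Then F(3) - F(0) = (sin(13)) - (-sin(2)) = sin(13) + sin(2).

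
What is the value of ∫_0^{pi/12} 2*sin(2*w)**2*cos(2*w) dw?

Let u = sin(2*w), so du = 2*cos(2*w) dw. When w = 0, u = 0; when w = pi/12, u = 1/2.
The integral becomes ∫ u**2 du from 0 to 1/2, with antiderivative u**3/3.
Back in w: F(w) = sin(2*w)**3/3.
Then F(pi/12) - F(0) = (1/24) - (0) = 1/24.

1/24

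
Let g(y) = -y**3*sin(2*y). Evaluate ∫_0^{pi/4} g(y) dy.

Integrate by parts 3 times (u = y^3, dv = -sin(2*y) dy).
An antiderivative is F(y) = y**3*cos(2*y)/2 - 3*y**2*sin(2*y)/4 - 3*y*cos(2*y)/4 + 3*sin(2*y)/8.
Then F(pi/4) - F(0) = (3/8 - 3*pi**2/64) - (0) = 3/8 - 3*pi**2/64.

3/8 - 3*pi**2/64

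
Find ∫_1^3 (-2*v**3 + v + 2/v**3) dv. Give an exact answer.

By the power rule, an antiderivative is F(v) = -v**4/2 + v**2/2 - 1/v**2.
Then F(3) - F(1) = (-325/9) - (-1) = -316/9.

-316/9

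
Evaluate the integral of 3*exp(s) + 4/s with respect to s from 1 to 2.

-3*exp(1) + log(16) + 3*exp(2)

An antiderivative is F(s) = 3*exp(s) + 4*log(s).
Then F(2) - F(1) = (log(16) + 3*exp(2)) - (3*exp(1)) = -3*exp(1) + log(16) + 3*exp(2).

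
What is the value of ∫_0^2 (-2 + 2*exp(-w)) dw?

An antiderivative is F(w) = -2*w - 2*exp(-w).
Then F(2) - F(0) = (-4 - 2*exp(-2)) - (-2) = -2 - 2*exp(-2).

-2 - 2*exp(-2)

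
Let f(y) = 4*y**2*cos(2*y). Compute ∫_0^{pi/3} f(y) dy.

Integrate by parts twice (u = y^2, dv = 4*cos(2*y) dy).
An antiderivative is F(y) = 2*y**2*sin(2*y) + 2*y*cos(2*y) - sin(2*y).
Then F(pi/3) - F(0) = (-pi/3 - sqrt(3)/2 + sqrt(3)*pi**2/9) - (0) = -pi/3 - sqrt(3)/2 + sqrt(3)*pi**2/9.

-pi/3 - sqrt(3)/2 + sqrt(3)*pi**2/9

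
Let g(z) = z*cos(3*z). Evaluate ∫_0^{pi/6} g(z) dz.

Integrate by parts once (u = z, dv = cos(3*z) dz).
An antiderivative is F(z) = z*sin(3*z)/3 + cos(3*z)/9.
Then F(pi/6) - F(0) = (pi/18) - (1/9) = -1/9 + pi/18.

-1/9 + pi/18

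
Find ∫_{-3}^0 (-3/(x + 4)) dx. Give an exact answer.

An antiderivative is F(x) = -3*log(x + 4).
Then F(0) - F(-3) = (-log(64)) - (0) = -log(64).

-log(64)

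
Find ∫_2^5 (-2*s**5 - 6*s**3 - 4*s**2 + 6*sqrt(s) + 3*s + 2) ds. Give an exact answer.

-6219 - 8*sqrt(2) + 20*sqrt(5)

By the power rule, an antiderivative is F(s) = -s**6/3 - 3*s**4/2 + 4*s**(3/2) - 4*s**3/3 + 3*s**2/2 + 2*s.
Then F(5) - F(2) = (-6265 + 20*sqrt(5)) - (-46 + 8*sqrt(2)) = -6219 - 8*sqrt(2) + 20*sqrt(5).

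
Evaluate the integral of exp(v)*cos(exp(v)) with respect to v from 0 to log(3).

-sin(1) + sin(3)

Let u = exp(v), so du = exp(v) dv. When v = 0, u = 1; when v = log(3), u = 3.
The integral becomes ∫ cos(u) du from 1 to 3, with antiderivative sin(u).
Back in v: F(v) = sin(exp(v)).
Then F(log(3)) - F(0) = (sin(3)) - (sin(1)) = -sin(1) + sin(3).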